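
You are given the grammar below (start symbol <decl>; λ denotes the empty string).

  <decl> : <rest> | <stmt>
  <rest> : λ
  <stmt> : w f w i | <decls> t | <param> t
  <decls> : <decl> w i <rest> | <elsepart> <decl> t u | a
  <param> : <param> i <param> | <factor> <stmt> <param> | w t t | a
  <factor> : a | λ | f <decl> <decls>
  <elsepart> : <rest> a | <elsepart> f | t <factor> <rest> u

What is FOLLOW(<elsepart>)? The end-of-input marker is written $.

{ a, f, t, w }

In <decls> : <elsepart> <decl> t u: add FIRST(<decl> t u) = { a, f, t, w }.
In <elsepart> : <elsepart> f: add FIRST(f) = { f }.
Union: FOLLOW(<elsepart>) = { a, f, t, w }.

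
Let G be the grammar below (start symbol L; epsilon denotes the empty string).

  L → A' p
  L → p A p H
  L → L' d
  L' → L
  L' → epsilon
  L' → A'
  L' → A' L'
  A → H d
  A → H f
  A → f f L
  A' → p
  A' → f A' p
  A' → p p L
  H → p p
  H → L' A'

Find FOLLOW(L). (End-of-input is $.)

{ $, d, f, p }

L is the start symbol, so $ ∈ FOLLOW(L).
In L' → L: L is at the end, add FOLLOW(L') = { d, f, p }.
In A → f f L: L is at the end, add FOLLOW(A) = { p }.
In A' → p p L: L is at the end, add FOLLOW(A') = { $, d, f, p }.
Union: FOLLOW(L) = { $, d, f, p }.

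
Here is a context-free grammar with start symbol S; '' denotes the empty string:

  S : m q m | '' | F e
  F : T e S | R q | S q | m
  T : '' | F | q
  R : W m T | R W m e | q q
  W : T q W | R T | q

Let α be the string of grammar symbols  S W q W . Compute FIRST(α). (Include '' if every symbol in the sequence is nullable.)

Add FIRST(S)\{''} = { e, m, q }; S is nullable, continue.
Add FIRST(W) = { e, m, q }; W is not nullable, stop.

{ e, m, q }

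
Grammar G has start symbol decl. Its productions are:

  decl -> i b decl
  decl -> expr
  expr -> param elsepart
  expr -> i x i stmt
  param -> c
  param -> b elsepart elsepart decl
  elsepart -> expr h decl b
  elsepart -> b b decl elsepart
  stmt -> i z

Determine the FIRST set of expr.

{ b, c, i }

From expr -> param elsepart: add FIRST(param) = { b, c }.
expr -> i x i stmt contributes {i}.
Union: FIRST(expr) = { b, c, i }.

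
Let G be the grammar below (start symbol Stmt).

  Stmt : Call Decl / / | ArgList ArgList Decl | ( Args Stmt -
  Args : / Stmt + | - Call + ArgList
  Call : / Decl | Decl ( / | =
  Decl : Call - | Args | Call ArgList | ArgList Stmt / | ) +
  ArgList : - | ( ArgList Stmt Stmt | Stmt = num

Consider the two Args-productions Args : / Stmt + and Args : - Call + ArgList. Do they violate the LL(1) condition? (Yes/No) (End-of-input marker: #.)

No

FIRST(/ Stmt +) = { / } and FIRST(- Call + ArgList) = { - }.
The FIRST sets are disjoint and neither alternative is nullable — no conflict.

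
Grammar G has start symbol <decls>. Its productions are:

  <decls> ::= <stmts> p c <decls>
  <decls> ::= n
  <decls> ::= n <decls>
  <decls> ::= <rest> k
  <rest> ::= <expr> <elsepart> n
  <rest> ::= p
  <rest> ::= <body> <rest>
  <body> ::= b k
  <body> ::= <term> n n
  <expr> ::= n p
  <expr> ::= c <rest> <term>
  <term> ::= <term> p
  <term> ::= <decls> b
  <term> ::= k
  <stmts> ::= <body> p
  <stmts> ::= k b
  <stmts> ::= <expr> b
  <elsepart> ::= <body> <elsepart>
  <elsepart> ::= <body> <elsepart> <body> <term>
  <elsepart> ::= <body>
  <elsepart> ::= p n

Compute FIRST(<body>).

<body> ::= b k contributes {b}.
From <body> ::= <term> n n: add FIRST(<term>) = { b, c, k, n, p }.
Union: FIRST(<body>) = { b, c, k, n, p }.

{ b, c, k, n, p }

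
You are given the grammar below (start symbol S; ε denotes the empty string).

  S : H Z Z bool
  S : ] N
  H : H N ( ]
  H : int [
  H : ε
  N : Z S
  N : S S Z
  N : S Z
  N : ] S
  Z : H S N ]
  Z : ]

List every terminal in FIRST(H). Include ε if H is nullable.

From H : H N ( ]: H nullable, take FIRST(H) ∪ FIRST(N) = { ], int }.
H : int [ contributes {int}.
H : ε contributes ε.
Union: FIRST(H) = { ], int, ε }.

{ ], int, ε }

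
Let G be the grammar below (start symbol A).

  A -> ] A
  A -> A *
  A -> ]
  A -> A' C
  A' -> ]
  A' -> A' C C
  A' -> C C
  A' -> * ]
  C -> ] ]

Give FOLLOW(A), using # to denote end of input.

A is the start symbol, so # ∈ FOLLOW(A).
In A -> ] A: A is at the end, add FOLLOW(A) = { #, * }.
In A -> A *: add FIRST(*) = { * }.
Union: FOLLOW(A) = { #, * }.

{ #, * }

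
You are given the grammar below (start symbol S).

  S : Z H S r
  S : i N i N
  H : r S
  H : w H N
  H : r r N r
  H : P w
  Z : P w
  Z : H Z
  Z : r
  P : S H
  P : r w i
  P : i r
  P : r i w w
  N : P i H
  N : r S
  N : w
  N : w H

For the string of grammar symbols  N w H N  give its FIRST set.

Add FIRST(N) = { i, r, w }; N is not nullable, stop.

{ i, r, w }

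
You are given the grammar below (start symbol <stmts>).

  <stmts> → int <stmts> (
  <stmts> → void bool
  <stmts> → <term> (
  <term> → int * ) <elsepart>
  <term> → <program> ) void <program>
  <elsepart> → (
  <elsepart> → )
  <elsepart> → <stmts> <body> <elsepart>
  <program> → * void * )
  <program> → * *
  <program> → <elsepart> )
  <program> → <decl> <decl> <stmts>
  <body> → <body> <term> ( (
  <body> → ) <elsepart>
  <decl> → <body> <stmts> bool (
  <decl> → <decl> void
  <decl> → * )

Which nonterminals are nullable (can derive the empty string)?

{ } (none)

No nonterminal has an empty production or an RHS whose symbols are all nullable.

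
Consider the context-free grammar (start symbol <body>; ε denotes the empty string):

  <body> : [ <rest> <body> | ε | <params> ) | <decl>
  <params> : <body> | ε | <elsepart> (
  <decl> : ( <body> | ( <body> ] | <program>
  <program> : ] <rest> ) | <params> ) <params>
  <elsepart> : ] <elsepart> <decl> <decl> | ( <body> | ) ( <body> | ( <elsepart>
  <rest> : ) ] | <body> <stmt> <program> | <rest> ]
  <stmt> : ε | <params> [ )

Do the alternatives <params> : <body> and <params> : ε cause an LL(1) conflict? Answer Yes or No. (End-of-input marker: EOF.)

Yes

FIRST(<body>) = { (, ), [, ], ε } and FIRST(ε) = { ε }.
Both alternatives are nullable, violating the LL(1) condition.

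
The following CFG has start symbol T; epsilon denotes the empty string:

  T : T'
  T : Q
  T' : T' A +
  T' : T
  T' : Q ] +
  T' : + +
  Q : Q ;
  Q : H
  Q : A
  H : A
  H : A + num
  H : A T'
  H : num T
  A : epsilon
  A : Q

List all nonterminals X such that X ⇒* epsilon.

Directly nullable (have an epsilon-production): A.
Q : H with every symbol nullable, so Q is nullable.
T' : T with every symbol nullable, so T' is nullable.
H : A with every symbol nullable, so H is nullable.
T : T' with every symbol nullable, so T is nullable.

{ A, H, Q, T, T' }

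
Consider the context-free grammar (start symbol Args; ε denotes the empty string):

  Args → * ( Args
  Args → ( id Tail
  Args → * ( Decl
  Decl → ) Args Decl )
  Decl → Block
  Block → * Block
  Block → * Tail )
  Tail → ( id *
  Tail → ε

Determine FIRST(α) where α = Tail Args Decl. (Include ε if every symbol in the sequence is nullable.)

{ (, * }

Add FIRST(Tail)\{ε} = { ( }; Tail is nullable, continue.
Add FIRST(Args) = { (, * }; Args is not nullable, stop.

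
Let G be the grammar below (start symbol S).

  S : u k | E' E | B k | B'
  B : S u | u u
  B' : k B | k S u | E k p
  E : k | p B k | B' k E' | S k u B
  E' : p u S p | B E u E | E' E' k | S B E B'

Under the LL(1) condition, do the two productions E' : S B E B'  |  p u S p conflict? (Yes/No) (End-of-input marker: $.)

Yes

FIRST(S B E B') = { k, p, u } and FIRST(p u S p) = { p }.
Both contain p, so the two alternatives are not disjoint — LL(1) conflict.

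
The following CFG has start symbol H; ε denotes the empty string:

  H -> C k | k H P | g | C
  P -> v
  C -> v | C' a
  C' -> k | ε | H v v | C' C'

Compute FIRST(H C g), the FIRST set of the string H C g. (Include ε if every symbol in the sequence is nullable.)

{ a, g, k, v }

Add FIRST(H) = { a, g, k, v }; H is not nullable, stop.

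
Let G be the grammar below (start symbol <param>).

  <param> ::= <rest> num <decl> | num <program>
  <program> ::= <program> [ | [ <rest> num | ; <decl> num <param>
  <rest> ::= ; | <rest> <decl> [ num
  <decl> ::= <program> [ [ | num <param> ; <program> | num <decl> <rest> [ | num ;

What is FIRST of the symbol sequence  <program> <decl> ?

{ ;, [ }

Add FIRST(<program>) = { ;, [ }; <program> is not nullable, stop.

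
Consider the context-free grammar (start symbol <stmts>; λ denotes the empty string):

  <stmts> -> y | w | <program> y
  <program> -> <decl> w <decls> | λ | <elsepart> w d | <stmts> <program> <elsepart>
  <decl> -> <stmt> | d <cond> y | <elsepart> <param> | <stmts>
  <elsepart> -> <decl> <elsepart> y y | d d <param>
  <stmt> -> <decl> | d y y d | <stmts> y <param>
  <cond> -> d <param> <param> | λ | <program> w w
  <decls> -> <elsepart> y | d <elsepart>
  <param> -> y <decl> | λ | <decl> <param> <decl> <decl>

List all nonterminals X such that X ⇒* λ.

{ <cond>, <param>, <program> }

Directly nullable (have an λ-production): <program>, <cond>, <param>.
No other nonterminal has a production whose RHS symbols are all nullable.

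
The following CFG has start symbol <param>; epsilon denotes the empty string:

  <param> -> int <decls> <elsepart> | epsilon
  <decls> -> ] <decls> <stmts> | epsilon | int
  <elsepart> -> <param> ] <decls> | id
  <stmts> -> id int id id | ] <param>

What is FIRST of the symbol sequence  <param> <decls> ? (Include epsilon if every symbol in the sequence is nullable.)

Add FIRST(<param>)\{epsilon} = { int }; <param> is nullable, continue.
Add FIRST(<decls>)\{epsilon} = { ], int }; <decls> is nullable, continue.
Every symbol is nullable, so include epsilon.

{ ], int, epsilon }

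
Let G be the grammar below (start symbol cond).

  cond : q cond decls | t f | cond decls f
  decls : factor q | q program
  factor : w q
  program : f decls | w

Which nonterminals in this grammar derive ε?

{ } (none)

No nonterminal has an empty production or an RHS whose symbols are all nullable.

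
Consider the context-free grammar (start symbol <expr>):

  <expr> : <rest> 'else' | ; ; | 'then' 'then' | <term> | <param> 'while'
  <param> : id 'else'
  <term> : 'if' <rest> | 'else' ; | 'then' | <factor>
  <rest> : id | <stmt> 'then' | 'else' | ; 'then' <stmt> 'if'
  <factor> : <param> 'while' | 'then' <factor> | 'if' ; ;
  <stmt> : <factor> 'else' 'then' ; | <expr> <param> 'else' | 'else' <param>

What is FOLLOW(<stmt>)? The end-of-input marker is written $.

{ 'if', 'then' }

In <rest> : <stmt> 'then': add FIRST('then') = { 'then' }.
In <rest> : ; 'then' <stmt> 'if': add FIRST('if') = { 'if' }.
Union: FOLLOW(<stmt>) = { 'if', 'then' }.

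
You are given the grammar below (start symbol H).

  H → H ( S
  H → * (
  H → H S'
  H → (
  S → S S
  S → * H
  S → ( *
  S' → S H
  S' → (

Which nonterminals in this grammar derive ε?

No nonterminal has an empty production or an RHS whose symbols are all nullable.

{ } (none)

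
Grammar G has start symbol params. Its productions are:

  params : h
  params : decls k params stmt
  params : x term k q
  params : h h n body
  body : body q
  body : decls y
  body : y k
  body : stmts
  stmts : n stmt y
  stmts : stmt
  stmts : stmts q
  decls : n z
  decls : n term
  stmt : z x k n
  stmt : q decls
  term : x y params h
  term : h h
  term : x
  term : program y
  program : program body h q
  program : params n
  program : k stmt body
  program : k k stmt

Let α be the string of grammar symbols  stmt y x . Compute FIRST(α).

Add FIRST(stmt) = { q, z }; stmt is not nullable, stop.

{ q, z }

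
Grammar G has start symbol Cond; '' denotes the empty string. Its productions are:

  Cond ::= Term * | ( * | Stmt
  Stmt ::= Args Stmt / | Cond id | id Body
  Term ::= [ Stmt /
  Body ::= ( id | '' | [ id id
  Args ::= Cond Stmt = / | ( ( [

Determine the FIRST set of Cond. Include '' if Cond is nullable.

From Cond ::= Term *: add FIRST(Term) = { [ }.
Cond ::= ( * contributes {(}.
From Cond ::= Stmt: add FIRST(Stmt) = { (, [, id }.
Union: FIRST(Cond) = { (, [, id }.

{ (, [, id }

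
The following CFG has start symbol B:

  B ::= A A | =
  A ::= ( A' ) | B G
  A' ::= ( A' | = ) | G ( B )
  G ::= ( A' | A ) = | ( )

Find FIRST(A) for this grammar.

A ::= ( A' ) contributes {(}.
From A ::= B G: add FIRST(B) = { (, = }.
Union: FIRST(A) = { (, = }.

{ (, = }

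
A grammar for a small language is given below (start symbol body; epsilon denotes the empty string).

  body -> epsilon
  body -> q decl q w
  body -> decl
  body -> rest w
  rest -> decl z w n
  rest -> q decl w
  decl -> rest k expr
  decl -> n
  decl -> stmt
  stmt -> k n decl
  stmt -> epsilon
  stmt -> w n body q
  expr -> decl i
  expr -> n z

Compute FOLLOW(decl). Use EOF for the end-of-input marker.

{ EOF, i, q, w, z }

In body -> q decl q w: add FIRST(q w) = { q }.
In body -> decl: decl is at the end, add FOLLOW(body) = { EOF, q }.
In rest -> decl z w n: add FIRST(z w n) = { z }.
In rest -> q decl w: add FIRST(w) = { w }.
In stmt -> k n decl: decl is at the end, add FOLLOW(stmt) = { EOF, i, q, w, z }.
In expr -> decl i: add FIRST(i) = { i }.
Union: FOLLOW(decl) = { EOF, i, q, w, z }.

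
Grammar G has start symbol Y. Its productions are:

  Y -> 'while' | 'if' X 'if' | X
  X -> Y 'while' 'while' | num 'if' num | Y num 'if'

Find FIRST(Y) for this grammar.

{ 'if', 'while', num }

Y -> 'while' contributes {'while'}.
Y -> 'if' X 'if' contributes {'if'}.
From Y -> X: add FIRST(X) = { 'if', 'while', num }.
Union: FIRST(Y) = { 'if', 'while', num }.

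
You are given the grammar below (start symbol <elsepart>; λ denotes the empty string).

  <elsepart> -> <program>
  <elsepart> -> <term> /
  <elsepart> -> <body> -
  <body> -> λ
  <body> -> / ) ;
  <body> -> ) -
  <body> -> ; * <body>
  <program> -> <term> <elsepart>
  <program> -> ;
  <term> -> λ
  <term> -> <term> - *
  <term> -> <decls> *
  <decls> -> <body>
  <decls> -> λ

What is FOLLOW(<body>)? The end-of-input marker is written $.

{ *, - }

In <elsepart> -> <body> -: add FIRST(-) = { - }.
In <body> -> ; * <body>: <body> is at the end, add FOLLOW(<body>) = { *, - }.
In <decls> -> <body>: <body> is at the end, add FOLLOW(<decls>) = { * }.
Union: FOLLOW(<body>) = { *, - }.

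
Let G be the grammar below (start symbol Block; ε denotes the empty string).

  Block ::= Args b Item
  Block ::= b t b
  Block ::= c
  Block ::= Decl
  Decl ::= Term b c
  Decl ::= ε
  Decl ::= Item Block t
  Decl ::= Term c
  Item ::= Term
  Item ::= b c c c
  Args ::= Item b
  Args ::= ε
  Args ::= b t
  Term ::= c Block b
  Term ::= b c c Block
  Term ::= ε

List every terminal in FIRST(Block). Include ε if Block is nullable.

From Block ::= Args b Item: Args nullable, take FIRST(Args) ∪ {b} = { b, c }.
Block ::= b t b contributes {b}.
Block ::= c contributes {c}.
From Block ::= Decl: add FIRST(Decl) = { b, c, t, ε } (including ε since Decl is nullable).
Union: FIRST(Block) = { b, c, t, ε }.

{ b, c, t, ε }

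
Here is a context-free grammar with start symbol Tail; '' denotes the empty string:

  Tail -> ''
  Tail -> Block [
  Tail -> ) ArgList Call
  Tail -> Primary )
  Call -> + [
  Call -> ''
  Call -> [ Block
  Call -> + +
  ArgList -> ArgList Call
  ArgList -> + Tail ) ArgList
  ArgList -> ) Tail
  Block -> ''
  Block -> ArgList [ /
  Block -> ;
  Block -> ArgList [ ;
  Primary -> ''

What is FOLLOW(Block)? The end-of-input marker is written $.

{ $, ), +, [ }

In Tail -> Block [: add FIRST([) = { [ }.
In Call -> [ Block: Block is at the end, add FOLLOW(Call) = { $, ), +, [ }.
Union: FOLLOW(Block) = { $, ), +, [ }.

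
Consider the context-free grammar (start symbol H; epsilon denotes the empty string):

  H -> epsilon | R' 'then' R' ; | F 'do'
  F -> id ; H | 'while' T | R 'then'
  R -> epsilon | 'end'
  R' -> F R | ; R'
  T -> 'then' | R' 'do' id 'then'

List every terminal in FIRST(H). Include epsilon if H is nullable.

H -> epsilon contributes epsilon.
From H -> R' 'then' R' ;: add FIRST(R') = { 'end', 'then', 'while', ;, id }.
From H -> F 'do': add FIRST(F) = { 'end', 'then', 'while', id }.
Union: FIRST(H) = { 'end', 'then', 'while', ;, id, epsilon }.

{ 'end', 'then', 'while', ;, id, epsilon }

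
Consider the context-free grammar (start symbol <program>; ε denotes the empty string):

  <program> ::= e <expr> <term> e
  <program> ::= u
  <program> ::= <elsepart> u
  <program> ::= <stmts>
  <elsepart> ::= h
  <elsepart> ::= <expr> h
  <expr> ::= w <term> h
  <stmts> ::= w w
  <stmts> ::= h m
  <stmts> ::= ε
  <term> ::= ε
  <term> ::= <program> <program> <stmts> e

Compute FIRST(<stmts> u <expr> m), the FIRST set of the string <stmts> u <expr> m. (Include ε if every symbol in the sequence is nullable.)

Add FIRST(<stmts>)\{ε} = { h, w }; <stmts> is nullable, continue.
u is a terminal; add {u} and stop.

{ h, u, w }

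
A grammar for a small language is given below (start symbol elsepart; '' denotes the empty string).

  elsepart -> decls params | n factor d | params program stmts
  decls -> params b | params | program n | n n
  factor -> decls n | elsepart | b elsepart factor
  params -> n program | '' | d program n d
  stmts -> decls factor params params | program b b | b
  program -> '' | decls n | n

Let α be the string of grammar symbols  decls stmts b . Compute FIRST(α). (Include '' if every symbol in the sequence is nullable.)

{ b, d, n }

Add FIRST(decls)\{''} = { b, d, n }; decls is nullable, continue.
Add FIRST(stmts)\{''} = { b, d, n }; stmts is nullable, continue.
b is a terminal; add {b} and stop.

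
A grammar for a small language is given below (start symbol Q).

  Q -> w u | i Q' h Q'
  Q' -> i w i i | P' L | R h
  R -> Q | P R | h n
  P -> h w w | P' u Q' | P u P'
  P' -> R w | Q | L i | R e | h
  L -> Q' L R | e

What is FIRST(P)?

{ e, h, i, w }

P -> h w w contributes {h}.
From P -> P' u Q': add FIRST(P') = { e, h, i, w }.
From P -> P u P': add FIRST(P) = { e, h, i, w }.
Union: FIRST(P) = { e, h, i, w }.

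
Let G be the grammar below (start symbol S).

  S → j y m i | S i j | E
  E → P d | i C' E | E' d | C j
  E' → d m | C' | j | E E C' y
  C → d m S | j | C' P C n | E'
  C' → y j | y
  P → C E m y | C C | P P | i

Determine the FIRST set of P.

From P → C E m y: add FIRST(C) = { d, i, j, y }.
From P → C C: add FIRST(C) = { d, i, j, y }.
From P → P P: add FIRST(P) = { d, i, j, y }.
P → i contributes {i}.
Union: FIRST(P) = { d, i, j, y }.

{ d, i, j, y }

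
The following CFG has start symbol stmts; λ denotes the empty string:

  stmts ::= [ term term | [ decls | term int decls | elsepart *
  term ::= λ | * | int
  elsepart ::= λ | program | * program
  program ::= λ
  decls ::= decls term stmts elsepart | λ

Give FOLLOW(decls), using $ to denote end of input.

In stmts ::= [ decls: decls is at the end, add FOLLOW(stmts) = { $, *, [, int }.
In stmts ::= term int decls: decls is at the end, add FOLLOW(stmts) = { $, *, [, int }.
In decls ::= decls term stmts elsepart: add FIRST(term stmts elsepart) = { *, [, int }.
Union: FOLLOW(decls) = { $, *, [, int }.

{ $, *, [, int }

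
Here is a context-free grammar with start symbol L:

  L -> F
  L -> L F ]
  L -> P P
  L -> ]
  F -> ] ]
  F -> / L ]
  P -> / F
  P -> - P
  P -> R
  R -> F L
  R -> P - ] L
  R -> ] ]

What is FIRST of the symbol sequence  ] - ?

{ ] }

] is a terminal; add {]} and stop.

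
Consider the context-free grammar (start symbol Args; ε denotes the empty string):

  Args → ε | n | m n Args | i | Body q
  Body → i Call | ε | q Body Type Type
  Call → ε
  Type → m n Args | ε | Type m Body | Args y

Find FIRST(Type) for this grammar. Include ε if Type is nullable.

Type → m n Args contributes {m}.
Type → ε contributes ε.
From Type → Type m Body: Type nullable, take FIRST(Type) ∪ {m} = { i, m, n, q, y }.
From Type → Args y: Args nullable, take FIRST(Args) ∪ {y} = { i, m, n, q, y }.
Union: FIRST(Type) = { i, m, n, q, y, ε }.

{ i, m, n, q, y, ε }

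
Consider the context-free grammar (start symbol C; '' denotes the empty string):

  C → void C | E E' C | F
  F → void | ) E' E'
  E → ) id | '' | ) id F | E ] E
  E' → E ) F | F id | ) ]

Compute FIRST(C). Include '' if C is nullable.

C → void C contributes {void}.
From C → E E' C: E nullable, take FIRST(E) ∪ FIRST(E') = { ), ], void }.
From C → F: add FIRST(F) = { ), void }.
Union: FIRST(C) = { ), ], void }.

{ ), ], void }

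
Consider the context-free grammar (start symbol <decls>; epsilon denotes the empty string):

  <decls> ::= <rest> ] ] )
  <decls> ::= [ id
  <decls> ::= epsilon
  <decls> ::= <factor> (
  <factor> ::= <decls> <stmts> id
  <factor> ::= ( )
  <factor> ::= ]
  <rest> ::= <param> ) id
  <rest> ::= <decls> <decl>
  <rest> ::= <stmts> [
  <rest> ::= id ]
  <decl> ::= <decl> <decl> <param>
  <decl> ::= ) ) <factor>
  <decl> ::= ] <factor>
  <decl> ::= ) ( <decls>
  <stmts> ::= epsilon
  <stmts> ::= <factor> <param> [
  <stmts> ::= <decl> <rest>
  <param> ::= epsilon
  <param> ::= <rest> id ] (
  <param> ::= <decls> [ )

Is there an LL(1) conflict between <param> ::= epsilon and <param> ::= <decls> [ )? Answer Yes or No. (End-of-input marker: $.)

FIRST(epsilon) = { epsilon } and FIRST(<decls> [ )) = { (, ), [, ], id }.
The first alternative is nullable and FOLLOW(<param>) = { (, ), [, ], id } shares ( with FIRST of the second — conflict.

Yes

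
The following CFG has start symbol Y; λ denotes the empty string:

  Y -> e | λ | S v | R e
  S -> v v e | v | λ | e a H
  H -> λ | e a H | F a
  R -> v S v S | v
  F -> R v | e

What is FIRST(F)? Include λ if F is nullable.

{ e, v }

From F -> R v: add FIRST(R) = { v }.
F -> e contributes {e}.
Union: FIRST(F) = { e, v }.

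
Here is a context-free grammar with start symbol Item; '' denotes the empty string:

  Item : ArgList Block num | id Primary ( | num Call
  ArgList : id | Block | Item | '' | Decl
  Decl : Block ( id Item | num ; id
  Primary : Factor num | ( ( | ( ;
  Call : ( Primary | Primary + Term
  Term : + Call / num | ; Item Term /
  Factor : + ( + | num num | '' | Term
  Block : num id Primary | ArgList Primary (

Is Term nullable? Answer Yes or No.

Nullable nonterminals: ArgList, Factor.
No production of Term has an RHS whose symbols are all nullable, so Term is not nullable.

No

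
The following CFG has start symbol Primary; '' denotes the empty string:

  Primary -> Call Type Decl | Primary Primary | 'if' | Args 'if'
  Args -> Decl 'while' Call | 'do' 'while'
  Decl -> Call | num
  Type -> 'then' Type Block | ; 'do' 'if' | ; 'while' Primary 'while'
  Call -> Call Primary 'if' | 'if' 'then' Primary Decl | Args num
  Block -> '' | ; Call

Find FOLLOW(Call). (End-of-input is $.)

{ $, 'do', 'if', 'then', 'while', ;, num }

In Primary -> Call Type Decl: add FIRST(Type Decl) = { 'then', ; }.
In Args -> Decl 'while' Call: Call is at the end, add FOLLOW(Args) = { 'if', num }.
In Decl -> Call: Call is at the end, add FOLLOW(Decl) = { $, 'do', 'if', 'then', 'while', ;, num }.
In Call -> Call Primary 'if': add FIRST(Primary 'if') = { 'do', 'if', num }.
In Block -> ; Call: Call is at the end, add FOLLOW(Block) = { 'do', 'if', ;, num }.
Union: FOLLOW(Call) = { $, 'do', 'if', 'then', 'while', ;, num }.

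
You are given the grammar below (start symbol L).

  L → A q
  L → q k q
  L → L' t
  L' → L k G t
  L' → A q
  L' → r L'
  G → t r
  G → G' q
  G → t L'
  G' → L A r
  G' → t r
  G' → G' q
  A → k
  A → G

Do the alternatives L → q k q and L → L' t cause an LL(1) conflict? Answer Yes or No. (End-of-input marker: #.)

Yes

FIRST(q k q) = { q } and FIRST(L' t) = { k, q, r, t }.
Both contain q, so the two alternatives are not disjoint — LL(1) conflict.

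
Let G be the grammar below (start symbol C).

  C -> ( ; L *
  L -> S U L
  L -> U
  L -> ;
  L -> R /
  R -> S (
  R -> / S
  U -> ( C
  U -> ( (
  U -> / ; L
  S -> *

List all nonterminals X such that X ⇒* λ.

No nonterminal has an empty production or an RHS whose symbols are all nullable.

{ } (none)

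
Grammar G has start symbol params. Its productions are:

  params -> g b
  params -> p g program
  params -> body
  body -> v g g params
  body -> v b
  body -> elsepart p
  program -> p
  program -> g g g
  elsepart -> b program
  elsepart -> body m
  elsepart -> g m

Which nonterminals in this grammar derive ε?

{ } (none)

No nonterminal has an empty production or an RHS whose symbols are all nullable.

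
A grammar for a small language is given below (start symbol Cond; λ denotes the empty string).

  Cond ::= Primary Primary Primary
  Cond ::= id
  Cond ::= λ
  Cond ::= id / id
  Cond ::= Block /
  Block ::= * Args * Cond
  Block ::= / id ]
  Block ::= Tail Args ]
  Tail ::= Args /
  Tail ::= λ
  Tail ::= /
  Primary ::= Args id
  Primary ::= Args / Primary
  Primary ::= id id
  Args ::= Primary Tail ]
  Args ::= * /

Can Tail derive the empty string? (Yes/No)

Tail has an λ-production, so Tail ⇒ λ.

Yes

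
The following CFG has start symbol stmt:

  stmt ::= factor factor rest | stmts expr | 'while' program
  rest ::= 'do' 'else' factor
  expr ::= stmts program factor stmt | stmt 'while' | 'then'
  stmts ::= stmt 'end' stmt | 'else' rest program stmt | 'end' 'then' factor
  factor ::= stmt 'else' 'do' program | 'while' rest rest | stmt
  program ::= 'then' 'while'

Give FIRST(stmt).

From stmt ::= factor factor rest: add FIRST(factor) = { 'else', 'end', 'while' }.
From stmt ::= stmts expr: add FIRST(stmts) = { 'else', 'end', 'while' }.
stmt ::= 'while' program contributes {'while'}.
Union: FIRST(stmt) = { 'else', 'end', 'while' }.

{ 'else', 'end', 'while' }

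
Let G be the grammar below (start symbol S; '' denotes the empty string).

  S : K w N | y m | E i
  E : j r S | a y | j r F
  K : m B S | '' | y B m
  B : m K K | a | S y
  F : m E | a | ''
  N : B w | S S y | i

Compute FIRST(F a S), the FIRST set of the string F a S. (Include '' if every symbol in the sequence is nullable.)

Add FIRST(F)\{''} = { a, m }; F is nullable, continue.
a is a terminal; add {a} and stop.

{ a, m }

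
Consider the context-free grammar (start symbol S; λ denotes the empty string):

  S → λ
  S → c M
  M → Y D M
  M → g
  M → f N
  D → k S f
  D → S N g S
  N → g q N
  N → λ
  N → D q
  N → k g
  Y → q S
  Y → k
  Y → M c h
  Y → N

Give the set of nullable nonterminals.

{ N, S, Y }

Directly nullable (have an λ-production): S, N.
Y → N with every symbol nullable, so Y is nullable.
No other nonterminal has a production whose RHS symbols are all nullable.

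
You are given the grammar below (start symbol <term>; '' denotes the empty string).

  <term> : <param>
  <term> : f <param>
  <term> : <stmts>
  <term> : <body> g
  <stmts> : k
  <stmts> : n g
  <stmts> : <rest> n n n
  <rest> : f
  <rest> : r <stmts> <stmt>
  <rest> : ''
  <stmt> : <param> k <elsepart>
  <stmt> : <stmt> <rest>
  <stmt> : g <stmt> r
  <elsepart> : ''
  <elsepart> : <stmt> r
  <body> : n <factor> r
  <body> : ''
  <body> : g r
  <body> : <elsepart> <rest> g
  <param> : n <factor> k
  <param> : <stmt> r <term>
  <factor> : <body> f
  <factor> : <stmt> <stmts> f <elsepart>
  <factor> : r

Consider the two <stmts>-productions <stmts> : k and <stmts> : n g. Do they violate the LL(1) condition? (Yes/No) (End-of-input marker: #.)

FIRST(k) = { k } and FIRST(n g) = { n }.
The FIRST sets are disjoint and neither alternative is nullable — no conflict.

No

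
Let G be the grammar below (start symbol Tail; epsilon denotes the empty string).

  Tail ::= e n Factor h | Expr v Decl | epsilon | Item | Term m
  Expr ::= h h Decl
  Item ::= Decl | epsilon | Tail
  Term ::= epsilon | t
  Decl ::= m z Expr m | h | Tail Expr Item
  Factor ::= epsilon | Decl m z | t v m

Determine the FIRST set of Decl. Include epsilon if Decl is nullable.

{ e, h, m, t }

Decl ::= m z Expr m contributes {m}.
Decl ::= h contributes {h}.
From Decl ::= Tail Expr Item: Tail nullable, take FIRST(Tail) ∪ FIRST(Expr) = { e, h, m, t }.
Union: FIRST(Decl) = { e, h, m, t }.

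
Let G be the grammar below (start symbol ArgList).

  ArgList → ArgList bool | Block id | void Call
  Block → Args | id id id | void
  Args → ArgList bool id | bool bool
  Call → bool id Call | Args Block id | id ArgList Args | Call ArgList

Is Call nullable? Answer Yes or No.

No nonterminal in this grammar is nullable.
No production of Call has an RHS whose symbols are all nullable, so Call is not nullable.

No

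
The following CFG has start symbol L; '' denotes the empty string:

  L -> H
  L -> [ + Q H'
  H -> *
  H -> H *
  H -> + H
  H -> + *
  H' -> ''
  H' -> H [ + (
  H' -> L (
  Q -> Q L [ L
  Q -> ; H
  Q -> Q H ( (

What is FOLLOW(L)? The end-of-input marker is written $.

L is the start symbol, so $ ∈ FOLLOW(L).
In H' -> L (: add FIRST(() = { ( }.
In Q -> Q L [ L: add FIRST([ L) = { [ }.
In Q -> Q L [ L: L is at the end, add FOLLOW(Q) = { $, (, *, +, [ }.
Union: FOLLOW(L) = { $, (, *, +, [ }.

{ $, (, *, +, [ }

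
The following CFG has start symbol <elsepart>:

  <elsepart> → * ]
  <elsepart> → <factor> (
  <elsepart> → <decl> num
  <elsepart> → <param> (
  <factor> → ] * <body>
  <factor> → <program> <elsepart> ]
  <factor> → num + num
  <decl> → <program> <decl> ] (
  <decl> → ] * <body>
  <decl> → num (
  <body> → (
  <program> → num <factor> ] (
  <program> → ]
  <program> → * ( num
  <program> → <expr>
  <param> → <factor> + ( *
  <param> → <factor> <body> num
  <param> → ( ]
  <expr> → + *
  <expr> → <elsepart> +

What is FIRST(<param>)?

{ (, *, +, ], num }

From <param> → <factor> + ( *: add FIRST(<factor>) = { (, *, +, ], num }.
From <param> → <factor> <body> num: add FIRST(<factor>) = { (, *, +, ], num }.
<param> → ( ] contributes {(}.
Union: FIRST(<param>) = { (, *, +, ], num }.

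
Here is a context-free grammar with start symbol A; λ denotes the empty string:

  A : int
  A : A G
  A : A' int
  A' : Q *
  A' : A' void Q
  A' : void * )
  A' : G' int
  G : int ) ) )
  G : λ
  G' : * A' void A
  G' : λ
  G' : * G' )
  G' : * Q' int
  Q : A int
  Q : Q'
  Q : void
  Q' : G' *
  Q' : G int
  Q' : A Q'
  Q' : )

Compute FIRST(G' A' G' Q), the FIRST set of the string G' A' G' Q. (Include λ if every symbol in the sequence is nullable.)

Add FIRST(G')\{λ} = { * }; G' is nullable, continue.
Add FIRST(A') = { ), *, int, void }; A' is not nullable, stop.

{ ), *, int, void }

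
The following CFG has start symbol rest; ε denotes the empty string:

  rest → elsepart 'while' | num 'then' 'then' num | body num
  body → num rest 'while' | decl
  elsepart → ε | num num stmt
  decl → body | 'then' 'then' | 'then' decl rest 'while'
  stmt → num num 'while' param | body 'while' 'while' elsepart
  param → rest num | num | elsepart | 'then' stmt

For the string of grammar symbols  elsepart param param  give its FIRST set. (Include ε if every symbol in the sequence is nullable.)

{ 'then', 'while', num, ε }

Add FIRST(elsepart)\{ε} = { num }; elsepart is nullable, continue.
Add FIRST(param)\{ε} = { 'then', 'while', num }; param is nullable, continue.
Add FIRST(param)\{ε} = { 'then', 'while', num }; param is nullable, continue.
Every symbol is nullable, so include ε.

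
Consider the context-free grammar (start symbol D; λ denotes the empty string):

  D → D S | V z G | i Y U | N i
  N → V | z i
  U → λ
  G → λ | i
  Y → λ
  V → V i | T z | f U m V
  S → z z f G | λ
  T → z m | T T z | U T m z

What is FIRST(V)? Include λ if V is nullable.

From V → V i: add FIRST(V) = { f, z }.
From V → T z: add FIRST(T) = { z }.
V → f U m V contributes {f}.
Union: FIRST(V) = { f, z }.

{ f, z }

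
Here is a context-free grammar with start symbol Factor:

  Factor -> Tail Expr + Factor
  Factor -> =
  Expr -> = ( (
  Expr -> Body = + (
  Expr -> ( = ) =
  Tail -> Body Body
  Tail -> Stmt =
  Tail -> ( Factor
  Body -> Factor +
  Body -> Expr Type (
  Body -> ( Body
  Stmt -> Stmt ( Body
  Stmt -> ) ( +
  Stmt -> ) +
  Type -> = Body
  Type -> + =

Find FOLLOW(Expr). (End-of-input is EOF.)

In Factor -> Tail Expr + Factor: add FIRST(+ Factor) = { + }.
In Body -> Expr Type (: add FIRST(Type () = { +, = }.
Union: FOLLOW(Expr) = { +, = }.

{ +, = }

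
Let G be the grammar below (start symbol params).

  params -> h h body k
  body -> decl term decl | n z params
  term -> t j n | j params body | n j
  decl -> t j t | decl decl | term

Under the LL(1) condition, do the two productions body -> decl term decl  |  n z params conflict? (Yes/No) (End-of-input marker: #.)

FIRST(decl term decl) = { j, n, t } and FIRST(n z params) = { n }.
Both contain n, so the two alternatives are not disjoint — LL(1) conflict.

Yes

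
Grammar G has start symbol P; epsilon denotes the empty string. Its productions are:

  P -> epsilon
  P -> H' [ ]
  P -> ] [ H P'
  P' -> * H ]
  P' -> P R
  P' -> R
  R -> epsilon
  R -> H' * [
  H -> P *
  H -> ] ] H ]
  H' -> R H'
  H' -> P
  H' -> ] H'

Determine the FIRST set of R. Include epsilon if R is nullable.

R -> epsilon contributes epsilon.
From R -> H' * [: H' nullable, take FIRST(H') ∪ {*} = { *, [, ] }.
Union: FIRST(R) = { *, [, ], epsilon }.

{ *, [, ], epsilon }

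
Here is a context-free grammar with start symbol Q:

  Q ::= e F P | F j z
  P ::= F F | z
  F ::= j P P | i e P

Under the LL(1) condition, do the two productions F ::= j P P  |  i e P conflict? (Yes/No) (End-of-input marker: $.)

FIRST(j P P) = { j } and FIRST(i e P) = { i }.
The FIRST sets are disjoint and neither alternative is nullable — no conflict.

No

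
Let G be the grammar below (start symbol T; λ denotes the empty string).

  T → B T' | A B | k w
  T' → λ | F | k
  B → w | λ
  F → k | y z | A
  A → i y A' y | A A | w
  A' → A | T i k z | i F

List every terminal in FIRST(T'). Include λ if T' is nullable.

{ i, k, w, y, λ }

T' → λ contributes λ.
From T' → F: add FIRST(F) = { i, k, w, y }.
T' → k contributes {k}.
Union: FIRST(T') = { i, k, w, y, λ }.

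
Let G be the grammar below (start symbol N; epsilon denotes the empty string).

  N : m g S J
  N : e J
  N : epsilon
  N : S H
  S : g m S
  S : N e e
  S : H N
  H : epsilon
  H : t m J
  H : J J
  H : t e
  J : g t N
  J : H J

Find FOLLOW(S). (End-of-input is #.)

{ #, e, g, m, t }

In N : m g S J: add FIRST(J) = { g, t }.
In N : S H: add FIRST(H)\{epsilon} = { g, t }.
  Since H is nullable, also add FOLLOW(N) = { #, e, g, m, t }.
In S : g m S: S is at the end, add FOLLOW(S) = { #, e, g, m, t }.
Union: FOLLOW(S) = { #, e, g, m, t }.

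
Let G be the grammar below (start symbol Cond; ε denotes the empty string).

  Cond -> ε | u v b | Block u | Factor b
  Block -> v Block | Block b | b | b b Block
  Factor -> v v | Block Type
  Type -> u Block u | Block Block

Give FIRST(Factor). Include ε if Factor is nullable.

{ b, v }

Factor -> v v contributes {v}.
From Factor -> Block Type: add FIRST(Block) = { b, v }.
Union: FIRST(Factor) = { b, v }.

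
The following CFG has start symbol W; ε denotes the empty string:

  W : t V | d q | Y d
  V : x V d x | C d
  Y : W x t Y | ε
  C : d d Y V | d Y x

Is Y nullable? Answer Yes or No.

Yes

Y has an ε-production, so Y ⇒ ε.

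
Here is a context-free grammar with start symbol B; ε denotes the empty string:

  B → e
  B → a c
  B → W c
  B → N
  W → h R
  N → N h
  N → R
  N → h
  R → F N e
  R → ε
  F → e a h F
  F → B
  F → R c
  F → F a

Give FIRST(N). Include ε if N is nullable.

From N → N h: N nullable, take FIRST(N) ∪ {h} = { a, c, e, h }.
From N → R: add FIRST(R) = { a, c, e, h, ε } (including ε since R is nullable).
N → h contributes {h}.
Union: FIRST(N) = { a, c, e, h, ε }.

{ a, c, e, h, ε }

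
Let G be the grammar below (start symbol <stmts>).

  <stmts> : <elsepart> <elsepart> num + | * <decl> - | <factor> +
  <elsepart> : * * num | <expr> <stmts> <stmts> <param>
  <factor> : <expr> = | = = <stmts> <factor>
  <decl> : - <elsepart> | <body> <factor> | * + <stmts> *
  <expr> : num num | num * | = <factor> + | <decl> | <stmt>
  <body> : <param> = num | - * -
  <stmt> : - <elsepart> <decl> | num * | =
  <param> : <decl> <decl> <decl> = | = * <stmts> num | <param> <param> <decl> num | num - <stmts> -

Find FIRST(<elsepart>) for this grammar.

{ *, -, =, num }

<elsepart> : * * num contributes {*}.
From <elsepart> : <expr> <stmts> <stmts> <param>: add FIRST(<expr>) = { *, -, =, num }.
Union: FIRST(<elsepart>) = { *, -, =, num }.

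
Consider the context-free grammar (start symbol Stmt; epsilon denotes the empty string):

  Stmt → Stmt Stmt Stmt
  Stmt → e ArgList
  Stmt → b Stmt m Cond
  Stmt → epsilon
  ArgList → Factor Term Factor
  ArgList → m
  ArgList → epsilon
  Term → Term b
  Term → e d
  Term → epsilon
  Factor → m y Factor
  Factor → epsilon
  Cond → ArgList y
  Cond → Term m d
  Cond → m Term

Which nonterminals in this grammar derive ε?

{ ArgList, Factor, Stmt, Term }

Directly nullable (have an epsilon-production): Stmt, ArgList, Term, Factor.
No other nonterminal has a production whose RHS symbols are all nullable.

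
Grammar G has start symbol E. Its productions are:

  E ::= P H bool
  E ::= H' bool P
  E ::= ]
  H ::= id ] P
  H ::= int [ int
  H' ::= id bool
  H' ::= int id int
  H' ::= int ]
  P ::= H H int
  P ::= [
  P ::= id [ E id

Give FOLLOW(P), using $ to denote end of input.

{ $, bool, id, int }

In E ::= P H bool: add FIRST(H bool) = { id, int }.
In E ::= H' bool P: P is at the end, add FOLLOW(E) = { $, id }.
In H ::= id ] P: P is at the end, add FOLLOW(H) = { bool, id, int }.
Union: FOLLOW(P) = { $, bool, id, int }.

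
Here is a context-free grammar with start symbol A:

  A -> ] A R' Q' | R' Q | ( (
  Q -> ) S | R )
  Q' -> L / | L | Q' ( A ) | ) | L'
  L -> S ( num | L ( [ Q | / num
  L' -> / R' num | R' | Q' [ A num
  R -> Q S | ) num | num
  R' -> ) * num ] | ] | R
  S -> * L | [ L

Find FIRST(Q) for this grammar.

Q -> ) S contributes {)}.
From Q -> R ): add FIRST(R) = { ), num }.
Union: FIRST(Q) = { ), num }.

{ ), num }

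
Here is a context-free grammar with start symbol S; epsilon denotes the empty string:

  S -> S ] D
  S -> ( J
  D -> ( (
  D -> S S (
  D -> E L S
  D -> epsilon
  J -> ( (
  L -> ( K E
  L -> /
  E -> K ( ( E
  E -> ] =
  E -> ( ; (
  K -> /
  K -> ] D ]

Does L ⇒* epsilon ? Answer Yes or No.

Nullable nonterminals: D.
No production of L has an RHS whose symbols are all nullable, so L is not nullable.

No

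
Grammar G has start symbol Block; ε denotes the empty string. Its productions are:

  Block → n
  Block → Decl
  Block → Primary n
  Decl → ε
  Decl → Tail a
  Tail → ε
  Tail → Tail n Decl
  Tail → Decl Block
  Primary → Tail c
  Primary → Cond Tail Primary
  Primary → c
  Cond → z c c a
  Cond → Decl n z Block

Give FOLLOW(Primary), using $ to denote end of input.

In Block → Primary n: add FIRST(n) = { n }.
In Primary → Cond Tail Primary: Primary is at the end, add FOLLOW(Primary) = { n }.
Union: FOLLOW(Primary) = { n }.

{ n }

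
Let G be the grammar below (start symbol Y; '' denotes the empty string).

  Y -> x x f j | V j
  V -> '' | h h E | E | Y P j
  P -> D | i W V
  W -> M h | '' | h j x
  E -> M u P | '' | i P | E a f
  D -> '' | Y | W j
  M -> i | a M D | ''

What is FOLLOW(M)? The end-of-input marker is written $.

In W -> M h: add FIRST(h) = { h }.
In E -> M u P: add FIRST(u P) = { u }.
In M -> a M D: add FIRST(D)\{''} = { a, h, i, j, u, x }.
  Since D is nullable, also add FOLLOW(M) = { a, h, i, j, u, x }.
Union: FOLLOW(M) = { a, h, i, j, u, x }.

{ a, h, i, j, u, x }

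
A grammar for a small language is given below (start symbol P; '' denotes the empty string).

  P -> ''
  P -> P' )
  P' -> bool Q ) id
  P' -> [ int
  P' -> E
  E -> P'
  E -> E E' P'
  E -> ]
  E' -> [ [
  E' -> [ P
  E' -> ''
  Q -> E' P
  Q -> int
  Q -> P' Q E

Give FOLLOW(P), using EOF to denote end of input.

P is the start symbol, so EOF ∈ FOLLOW(P).
In E' -> [ P: P is at the end, add FOLLOW(E') = { ), [, ], bool }.
In Q -> E' P: P is at the end, add FOLLOW(Q) = { ), [, ], bool }.
Union: FOLLOW(P) = { EOF, ), [, ], bool }.

{ EOF, ), [, ], bool }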